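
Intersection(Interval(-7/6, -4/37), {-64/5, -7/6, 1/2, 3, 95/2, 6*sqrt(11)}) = {-7/6}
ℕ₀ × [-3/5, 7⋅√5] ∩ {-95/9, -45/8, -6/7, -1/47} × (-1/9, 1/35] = ∅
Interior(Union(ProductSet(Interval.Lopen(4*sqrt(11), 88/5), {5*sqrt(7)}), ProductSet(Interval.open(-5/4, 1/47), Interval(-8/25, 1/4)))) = ProductSet(Interval.open(-5/4, 1/47), Interval.open(-8/25, 1/4))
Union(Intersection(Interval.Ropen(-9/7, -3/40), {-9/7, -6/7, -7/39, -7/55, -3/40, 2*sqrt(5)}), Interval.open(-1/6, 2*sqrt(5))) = Union({-9/7, -6/7, -7/39}, Interval.open(-1/6, 2*sqrt(5)))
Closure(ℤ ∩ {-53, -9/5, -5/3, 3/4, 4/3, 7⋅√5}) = {-53}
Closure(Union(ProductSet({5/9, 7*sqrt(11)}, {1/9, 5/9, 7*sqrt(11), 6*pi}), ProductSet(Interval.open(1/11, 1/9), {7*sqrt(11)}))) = Union(ProductSet({5/9, 7*sqrt(11)}, {1/9, 5/9, 7*sqrt(11), 6*pi}), ProductSet(Interval(1/11, 1/9), {7*sqrt(11)}))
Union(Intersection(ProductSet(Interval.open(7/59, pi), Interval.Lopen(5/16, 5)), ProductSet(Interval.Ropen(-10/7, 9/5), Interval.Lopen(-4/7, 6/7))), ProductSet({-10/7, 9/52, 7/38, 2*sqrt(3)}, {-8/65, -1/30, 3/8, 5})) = Union(ProductSet({-10/7, 9/52, 7/38, 2*sqrt(3)}, {-8/65, -1/30, 3/8, 5}), ProductSet(Interval.open(7/59, 9/5), Interval.Lopen(5/16, 6/7)))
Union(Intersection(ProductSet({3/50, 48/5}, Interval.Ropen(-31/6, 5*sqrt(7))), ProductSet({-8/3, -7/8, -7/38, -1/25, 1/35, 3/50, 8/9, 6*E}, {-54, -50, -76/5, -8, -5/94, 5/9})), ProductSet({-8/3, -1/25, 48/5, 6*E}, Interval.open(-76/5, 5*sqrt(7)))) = Union(ProductSet({3/50}, {-5/94, 5/9}), ProductSet({-8/3, -1/25, 48/5, 6*E}, Interval.open(-76/5, 5*sqrt(7))))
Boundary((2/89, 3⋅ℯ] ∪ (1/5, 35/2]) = {2/89, 35/2}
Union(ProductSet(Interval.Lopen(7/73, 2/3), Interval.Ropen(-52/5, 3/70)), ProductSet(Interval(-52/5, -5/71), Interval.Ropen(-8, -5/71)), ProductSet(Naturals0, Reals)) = Union(ProductSet(Interval(-52/5, -5/71), Interval.Ropen(-8, -5/71)), ProductSet(Interval.Lopen(7/73, 2/3), Interval.Ropen(-52/5, 3/70)), ProductSet(Naturals0, Reals))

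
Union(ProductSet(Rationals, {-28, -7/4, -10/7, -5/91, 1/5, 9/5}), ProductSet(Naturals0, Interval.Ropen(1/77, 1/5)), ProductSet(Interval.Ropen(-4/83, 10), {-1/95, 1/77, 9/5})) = Union(ProductSet(Interval.Ropen(-4/83, 10), {-1/95, 1/77, 9/5}), ProductSet(Naturals0, Interval.Ropen(1/77, 1/5)), ProductSet(Rationals, {-28, -7/4, -10/7, -5/91, 1/5, 9/5}))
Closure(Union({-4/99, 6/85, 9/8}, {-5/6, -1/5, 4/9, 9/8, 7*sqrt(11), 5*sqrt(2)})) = {-5/6, -1/5, -4/99, 6/85, 4/9, 9/8, 7*sqrt(11), 5*sqrt(2)}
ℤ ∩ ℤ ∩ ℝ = ℤ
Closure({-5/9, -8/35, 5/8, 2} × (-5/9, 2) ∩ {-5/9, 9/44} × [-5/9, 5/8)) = {-5/9} × [-5/9, 5/8]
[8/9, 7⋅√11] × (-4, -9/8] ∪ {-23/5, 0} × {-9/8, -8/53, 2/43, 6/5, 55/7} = ({-23/5, 0} × {-9/8, -8/53, 2/43, 6/5, 55/7}) ∪ ([8/9, 7⋅√11] × (-4, -9/8])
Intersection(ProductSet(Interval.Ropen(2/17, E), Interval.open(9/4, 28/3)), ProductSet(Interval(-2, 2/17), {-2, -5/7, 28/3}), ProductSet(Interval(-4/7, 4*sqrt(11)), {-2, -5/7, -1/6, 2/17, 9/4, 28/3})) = EmptySet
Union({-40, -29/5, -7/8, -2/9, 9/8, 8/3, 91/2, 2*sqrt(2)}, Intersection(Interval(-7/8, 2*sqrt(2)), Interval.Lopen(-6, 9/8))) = Union({-40, -29/5, 8/3, 91/2, 2*sqrt(2)}, Interval(-7/8, 9/8))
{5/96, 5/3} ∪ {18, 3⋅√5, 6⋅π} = {5/96, 5/3, 18, 3⋅√5, 6⋅π}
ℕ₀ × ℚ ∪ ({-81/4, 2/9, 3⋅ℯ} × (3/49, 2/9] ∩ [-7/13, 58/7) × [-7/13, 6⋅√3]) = (ℕ₀ × ℚ) ∪ ({2/9, 3⋅ℯ} × (3/49, 2/9])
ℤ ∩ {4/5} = ∅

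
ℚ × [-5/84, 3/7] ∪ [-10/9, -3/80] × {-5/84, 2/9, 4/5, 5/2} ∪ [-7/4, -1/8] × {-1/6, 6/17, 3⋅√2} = (ℚ × [-5/84, 3/7]) ∪ ([-10/9, -3/80] × {-5/84, 2/9, 4/5, 5/2}) ∪ ([-7/4, -1/8] × {-1/6, 6/17, 3⋅√2})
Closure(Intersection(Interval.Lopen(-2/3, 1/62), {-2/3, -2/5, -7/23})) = {-2/5, -7/23}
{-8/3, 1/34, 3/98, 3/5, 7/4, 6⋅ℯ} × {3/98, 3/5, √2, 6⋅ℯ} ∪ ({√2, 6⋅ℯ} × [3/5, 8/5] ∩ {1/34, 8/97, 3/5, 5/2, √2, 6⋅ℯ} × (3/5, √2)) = ({√2, 6⋅ℯ} × (3/5, √2)) ∪ ({-8/3, 1/34, 3/98, 3/5, 7/4, 6⋅ℯ} × {3/98, 3/5, √2, 6⋅ℯ})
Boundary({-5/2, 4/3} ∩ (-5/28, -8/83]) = ∅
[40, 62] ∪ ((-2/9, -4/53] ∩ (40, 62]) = [40, 62]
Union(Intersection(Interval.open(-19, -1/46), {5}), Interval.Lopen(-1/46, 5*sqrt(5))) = Interval.Lopen(-1/46, 5*sqrt(5))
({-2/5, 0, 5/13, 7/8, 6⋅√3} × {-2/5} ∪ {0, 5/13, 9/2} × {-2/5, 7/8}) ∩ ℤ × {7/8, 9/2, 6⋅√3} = {0} × {7/8}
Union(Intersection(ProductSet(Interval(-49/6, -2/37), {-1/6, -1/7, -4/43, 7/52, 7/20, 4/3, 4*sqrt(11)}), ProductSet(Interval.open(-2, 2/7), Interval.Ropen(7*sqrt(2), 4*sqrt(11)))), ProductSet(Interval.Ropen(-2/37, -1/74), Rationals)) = ProductSet(Interval.Ropen(-2/37, -1/74), Rationals)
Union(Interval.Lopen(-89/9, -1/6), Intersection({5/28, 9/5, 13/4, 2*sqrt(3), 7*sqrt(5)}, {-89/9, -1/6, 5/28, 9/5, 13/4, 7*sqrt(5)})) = Union({5/28, 9/5, 13/4, 7*sqrt(5)}, Interval.Lopen(-89/9, -1/6))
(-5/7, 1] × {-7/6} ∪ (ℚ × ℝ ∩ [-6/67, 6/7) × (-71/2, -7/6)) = ((-5/7, 1] × {-7/6}) ∪ ((ℚ ∩ [-6/67, 6/7)) × (-71/2, -7/6))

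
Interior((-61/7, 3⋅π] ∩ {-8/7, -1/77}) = ∅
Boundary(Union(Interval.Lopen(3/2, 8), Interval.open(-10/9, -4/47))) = {-10/9, -4/47, 3/2, 8}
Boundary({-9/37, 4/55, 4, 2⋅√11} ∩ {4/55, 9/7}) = {4/55}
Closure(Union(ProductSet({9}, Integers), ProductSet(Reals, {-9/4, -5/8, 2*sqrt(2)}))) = Union(ProductSet({9}, Integers), ProductSet(Reals, {-9/4, -5/8, 2*sqrt(2)}))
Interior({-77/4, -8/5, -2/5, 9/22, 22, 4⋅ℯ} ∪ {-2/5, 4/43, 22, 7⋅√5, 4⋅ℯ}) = ∅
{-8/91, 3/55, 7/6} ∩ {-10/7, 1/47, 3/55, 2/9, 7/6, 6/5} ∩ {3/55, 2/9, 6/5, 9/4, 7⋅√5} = {3/55}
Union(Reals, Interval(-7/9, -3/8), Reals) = Interval(-oo, oo)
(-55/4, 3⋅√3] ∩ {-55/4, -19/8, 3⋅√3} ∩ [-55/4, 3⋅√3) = {-19/8}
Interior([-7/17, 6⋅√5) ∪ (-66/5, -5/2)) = (-66/5, -5/2) ∪ (-7/17, 6⋅√5)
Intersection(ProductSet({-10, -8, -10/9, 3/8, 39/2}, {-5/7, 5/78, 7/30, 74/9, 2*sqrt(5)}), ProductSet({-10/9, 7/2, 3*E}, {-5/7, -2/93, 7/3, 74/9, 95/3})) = ProductSet({-10/9}, {-5/7, 74/9})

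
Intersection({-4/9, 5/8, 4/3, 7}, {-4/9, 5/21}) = {-4/9}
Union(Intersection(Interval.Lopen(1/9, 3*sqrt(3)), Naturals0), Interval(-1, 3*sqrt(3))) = Union(Interval(-1, 3*sqrt(3)), Range(1, 6, 1))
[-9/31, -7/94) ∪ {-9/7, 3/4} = {-9/7, 3/4} ∪ [-9/31, -7/94)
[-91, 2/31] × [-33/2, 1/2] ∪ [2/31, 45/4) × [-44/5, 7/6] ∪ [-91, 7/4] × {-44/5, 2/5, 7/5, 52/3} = ([-91, 2/31] × [-33/2, 1/2]) ∪ ([-91, 7/4] × {-44/5, 2/5, 7/5, 52/3}) ∪ ([2/31, 45/4) × [-44/5, 7/6])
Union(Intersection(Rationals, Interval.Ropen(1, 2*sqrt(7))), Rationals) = Union(Intersection(Interval.Ropen(1, 2*sqrt(7)), Rationals), Rationals)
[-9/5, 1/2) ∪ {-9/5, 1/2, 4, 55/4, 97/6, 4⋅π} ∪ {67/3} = [-9/5, 1/2] ∪ {4, 55/4, 97/6, 67/3, 4⋅π}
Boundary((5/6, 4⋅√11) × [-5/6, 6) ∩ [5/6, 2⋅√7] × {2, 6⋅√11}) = [5/6, 2⋅√7] × {2}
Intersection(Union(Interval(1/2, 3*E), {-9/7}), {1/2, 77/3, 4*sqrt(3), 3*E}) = {1/2, 4*sqrt(3), 3*E}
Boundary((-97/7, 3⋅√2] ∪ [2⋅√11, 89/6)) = {-97/7, 89/6, 2⋅√11, 3⋅√2}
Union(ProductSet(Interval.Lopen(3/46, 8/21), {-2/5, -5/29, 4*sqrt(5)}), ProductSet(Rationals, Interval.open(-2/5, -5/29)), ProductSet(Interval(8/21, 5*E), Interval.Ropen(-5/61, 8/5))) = Union(ProductSet(Interval.Lopen(3/46, 8/21), {-2/5, -5/29, 4*sqrt(5)}), ProductSet(Interval(8/21, 5*E), Interval.Ropen(-5/61, 8/5)), ProductSet(Rationals, Interval.open(-2/5, -5/29)))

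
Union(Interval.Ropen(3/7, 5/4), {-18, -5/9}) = Union({-18, -5/9}, Interval.Ropen(3/7, 5/4))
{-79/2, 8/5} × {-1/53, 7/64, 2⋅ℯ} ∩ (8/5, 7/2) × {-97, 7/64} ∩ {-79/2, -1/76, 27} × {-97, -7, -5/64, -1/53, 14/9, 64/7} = ∅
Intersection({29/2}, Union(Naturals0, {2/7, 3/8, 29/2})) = {29/2}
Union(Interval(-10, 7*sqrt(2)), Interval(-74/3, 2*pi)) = Interval(-74/3, 7*sqrt(2))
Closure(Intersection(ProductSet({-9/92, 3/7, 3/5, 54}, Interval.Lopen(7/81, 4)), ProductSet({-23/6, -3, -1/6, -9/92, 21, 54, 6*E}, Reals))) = ProductSet({-9/92, 54}, Interval(7/81, 4))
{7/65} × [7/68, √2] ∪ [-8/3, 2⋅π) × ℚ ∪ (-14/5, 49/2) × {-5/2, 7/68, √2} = ([-8/3, 2⋅π) × ℚ) ∪ ({7/65} × [7/68, √2]) ∪ ((-14/5, 49/2) × {-5/2, 7/68, √2})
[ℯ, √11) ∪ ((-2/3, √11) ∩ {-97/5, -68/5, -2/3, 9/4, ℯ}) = {9/4} ∪ [ℯ, √11)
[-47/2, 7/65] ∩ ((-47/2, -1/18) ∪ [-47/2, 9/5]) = [-47/2, 7/65]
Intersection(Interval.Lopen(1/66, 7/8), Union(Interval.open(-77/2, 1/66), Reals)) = Interval.Lopen(1/66, 7/8)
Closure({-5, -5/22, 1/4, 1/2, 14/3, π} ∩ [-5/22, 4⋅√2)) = {-5/22, 1/4, 1/2, 14/3, π}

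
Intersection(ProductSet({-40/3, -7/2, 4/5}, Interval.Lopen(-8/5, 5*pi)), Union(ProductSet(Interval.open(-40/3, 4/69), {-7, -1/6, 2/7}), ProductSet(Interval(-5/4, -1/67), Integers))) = ProductSet({-7/2}, {-1/6, 2/7})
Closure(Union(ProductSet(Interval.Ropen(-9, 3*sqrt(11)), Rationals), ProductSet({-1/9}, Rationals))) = ProductSet(Interval(-9, 3*sqrt(11)), Reals)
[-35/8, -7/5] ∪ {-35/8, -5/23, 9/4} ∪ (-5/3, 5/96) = [-35/8, 5/96) ∪ {9/4}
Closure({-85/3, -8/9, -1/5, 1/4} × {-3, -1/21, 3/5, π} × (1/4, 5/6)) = {-85/3, -8/9, -1/5, 1/4} × {-3, -1/21, 3/5, π} × [1/4, 5/6]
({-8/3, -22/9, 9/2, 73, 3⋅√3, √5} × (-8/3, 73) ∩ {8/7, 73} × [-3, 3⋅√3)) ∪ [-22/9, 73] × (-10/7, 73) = ([-22/9, 73] × (-10/7, 73)) ∪ ({73} × (-8/3, 3⋅√3))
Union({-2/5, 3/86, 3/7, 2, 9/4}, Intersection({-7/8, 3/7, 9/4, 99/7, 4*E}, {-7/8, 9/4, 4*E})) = {-7/8, -2/5, 3/86, 3/7, 2, 9/4, 4*E}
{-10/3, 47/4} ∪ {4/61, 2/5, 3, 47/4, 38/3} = {-10/3, 4/61, 2/5, 3, 47/4, 38/3}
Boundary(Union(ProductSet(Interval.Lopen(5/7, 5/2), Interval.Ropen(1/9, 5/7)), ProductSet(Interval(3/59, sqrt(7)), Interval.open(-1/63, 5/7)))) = Union(ProductSet({3/59, sqrt(7)}, Interval(-1/63, 5/7)), ProductSet(Interval(3/59, sqrt(7)), {-1/63, 5/7}))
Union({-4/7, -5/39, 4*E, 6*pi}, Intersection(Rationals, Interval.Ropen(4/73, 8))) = Union({-4/7, -5/39, 4*E, 6*pi}, Intersection(Interval.Ropen(4/73, 8), Rationals))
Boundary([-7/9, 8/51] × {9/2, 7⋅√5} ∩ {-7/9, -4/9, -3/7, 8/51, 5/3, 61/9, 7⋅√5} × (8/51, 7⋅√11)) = {-7/9, -4/9, -3/7, 8/51} × {9/2, 7⋅√5}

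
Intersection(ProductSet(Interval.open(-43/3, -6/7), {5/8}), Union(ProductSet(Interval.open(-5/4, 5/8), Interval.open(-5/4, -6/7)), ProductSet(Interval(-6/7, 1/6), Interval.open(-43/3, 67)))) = EmptySet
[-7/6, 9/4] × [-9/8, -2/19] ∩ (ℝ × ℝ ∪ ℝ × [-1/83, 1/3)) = [-7/6, 9/4] × [-9/8, -2/19]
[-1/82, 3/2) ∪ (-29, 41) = (-29, 41)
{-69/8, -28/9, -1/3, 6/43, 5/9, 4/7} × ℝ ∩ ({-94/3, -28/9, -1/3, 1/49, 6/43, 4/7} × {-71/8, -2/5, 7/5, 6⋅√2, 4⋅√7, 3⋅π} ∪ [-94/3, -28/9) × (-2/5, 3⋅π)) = ({-69/8} × (-2/5, 3⋅π)) ∪ ({-28/9, -1/3, 6/43, 4/7} × {-71/8, -2/5, 7/5, 6⋅√2, 4⋅√7, 3⋅π})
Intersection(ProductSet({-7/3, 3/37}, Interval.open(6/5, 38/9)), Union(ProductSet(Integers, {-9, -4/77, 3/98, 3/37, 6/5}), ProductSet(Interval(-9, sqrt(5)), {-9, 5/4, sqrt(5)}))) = ProductSet({-7/3, 3/37}, {5/4, sqrt(5)})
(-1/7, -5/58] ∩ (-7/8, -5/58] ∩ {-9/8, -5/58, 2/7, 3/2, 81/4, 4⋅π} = {-5/58}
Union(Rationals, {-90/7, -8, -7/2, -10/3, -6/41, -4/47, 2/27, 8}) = Rationals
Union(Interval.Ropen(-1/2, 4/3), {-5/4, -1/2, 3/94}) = Union({-5/4}, Interval.Ropen(-1/2, 4/3))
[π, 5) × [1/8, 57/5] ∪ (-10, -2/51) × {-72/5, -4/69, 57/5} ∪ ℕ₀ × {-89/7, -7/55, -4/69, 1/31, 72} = (ℕ₀ × {-89/7, -7/55, -4/69, 1/31, 72}) ∪ ((-10, -2/51) × {-72/5, -4/69, 57/5}) ∪ ([π, 5) × [1/8, 57/5])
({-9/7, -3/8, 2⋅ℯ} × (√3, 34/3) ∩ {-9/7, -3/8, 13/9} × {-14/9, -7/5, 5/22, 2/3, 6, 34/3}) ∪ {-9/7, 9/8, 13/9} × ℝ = ({-9/7, -3/8} × {6}) ∪ ({-9/7, 9/8, 13/9} × ℝ)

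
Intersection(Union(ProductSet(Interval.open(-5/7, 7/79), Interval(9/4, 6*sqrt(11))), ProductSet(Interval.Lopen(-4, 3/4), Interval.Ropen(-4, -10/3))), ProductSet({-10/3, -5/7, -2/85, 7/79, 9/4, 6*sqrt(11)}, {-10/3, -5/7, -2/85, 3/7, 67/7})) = ProductSet({-2/85}, {67/7})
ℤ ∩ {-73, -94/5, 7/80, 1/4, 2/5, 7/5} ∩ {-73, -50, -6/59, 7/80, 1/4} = {-73}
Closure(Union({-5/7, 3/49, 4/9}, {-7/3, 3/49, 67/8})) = {-7/3, -5/7, 3/49, 4/9, 67/8}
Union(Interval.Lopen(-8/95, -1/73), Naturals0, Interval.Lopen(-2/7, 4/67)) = Union(Interval.Lopen(-2/7, 4/67), Naturals0)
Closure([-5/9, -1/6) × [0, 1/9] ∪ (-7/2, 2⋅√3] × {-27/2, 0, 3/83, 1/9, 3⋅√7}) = ([-5/9, -1/6] × [0, 1/9]) ∪ ([-7/2, 2⋅√3] × {-27/2, 0, 3/83, 1/9, 3⋅√7})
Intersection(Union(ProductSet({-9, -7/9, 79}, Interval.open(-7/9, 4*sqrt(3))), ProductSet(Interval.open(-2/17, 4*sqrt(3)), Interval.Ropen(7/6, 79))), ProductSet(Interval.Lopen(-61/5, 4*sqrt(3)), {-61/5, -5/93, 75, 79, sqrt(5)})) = Union(ProductSet({-9, -7/9}, {-5/93, sqrt(5)}), ProductSet(Interval.open(-2/17, 4*sqrt(3)), {75, sqrt(5)}))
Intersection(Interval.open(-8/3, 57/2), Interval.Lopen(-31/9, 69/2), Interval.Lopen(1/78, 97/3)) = Interval.open(1/78, 57/2)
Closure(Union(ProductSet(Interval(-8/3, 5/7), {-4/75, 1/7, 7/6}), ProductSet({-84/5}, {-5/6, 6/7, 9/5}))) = Union(ProductSet({-84/5}, {-5/6, 6/7, 9/5}), ProductSet(Interval(-8/3, 5/7), {-4/75, 1/7, 7/6}))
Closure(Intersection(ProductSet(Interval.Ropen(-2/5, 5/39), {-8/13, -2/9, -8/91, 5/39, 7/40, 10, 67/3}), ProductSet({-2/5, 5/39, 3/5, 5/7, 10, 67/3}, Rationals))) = ProductSet({-2/5}, {-8/13, -2/9, -8/91, 5/39, 7/40, 10, 67/3})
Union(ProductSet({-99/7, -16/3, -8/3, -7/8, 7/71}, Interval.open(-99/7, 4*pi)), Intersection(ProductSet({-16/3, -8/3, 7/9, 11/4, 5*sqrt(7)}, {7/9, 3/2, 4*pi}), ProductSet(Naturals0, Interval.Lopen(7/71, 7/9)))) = ProductSet({-99/7, -16/3, -8/3, -7/8, 7/71}, Interval.open(-99/7, 4*pi))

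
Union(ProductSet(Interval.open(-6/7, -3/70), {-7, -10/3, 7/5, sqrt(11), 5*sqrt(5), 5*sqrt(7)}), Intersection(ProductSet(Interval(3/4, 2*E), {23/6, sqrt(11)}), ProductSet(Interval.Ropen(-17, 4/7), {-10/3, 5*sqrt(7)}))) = ProductSet(Interval.open(-6/7, -3/70), {-7, -10/3, 7/5, sqrt(11), 5*sqrt(5), 5*sqrt(7)})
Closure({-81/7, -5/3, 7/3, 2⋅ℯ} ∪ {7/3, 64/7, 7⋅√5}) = {-81/7, -5/3, 7/3, 64/7, 7⋅√5, 2⋅ℯ}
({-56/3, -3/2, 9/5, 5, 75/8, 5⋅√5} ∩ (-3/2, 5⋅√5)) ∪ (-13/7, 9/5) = (-13/7, 9/5] ∪ {5, 75/8}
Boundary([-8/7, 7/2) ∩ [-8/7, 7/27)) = {-8/7, 7/27}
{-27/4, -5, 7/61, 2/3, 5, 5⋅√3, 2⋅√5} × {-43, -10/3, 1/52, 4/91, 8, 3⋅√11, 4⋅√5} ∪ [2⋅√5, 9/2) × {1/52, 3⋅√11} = ([2⋅√5, 9/2) × {1/52, 3⋅√11}) ∪ ({-27/4, -5, 7/61, 2/3, 5, 5⋅√3, 2⋅√5} × {-43, -10/3, 1/52, 4/91, 8, 3⋅√11, 4⋅√5})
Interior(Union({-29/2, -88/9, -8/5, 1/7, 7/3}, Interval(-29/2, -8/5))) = Interval.open(-29/2, -8/5)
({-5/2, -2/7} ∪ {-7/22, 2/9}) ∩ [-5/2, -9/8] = {-5/2}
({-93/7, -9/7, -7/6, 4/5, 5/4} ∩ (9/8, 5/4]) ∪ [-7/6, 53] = [-7/6, 53]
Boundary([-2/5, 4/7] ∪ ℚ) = (-∞, -2/5] ∪ [4/7, ∞)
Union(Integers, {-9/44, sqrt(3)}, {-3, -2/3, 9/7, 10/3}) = Union({-2/3, -9/44, 9/7, 10/3, sqrt(3)}, Integers)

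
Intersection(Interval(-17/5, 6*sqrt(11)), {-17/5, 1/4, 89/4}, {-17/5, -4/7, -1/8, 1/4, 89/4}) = {-17/5, 1/4}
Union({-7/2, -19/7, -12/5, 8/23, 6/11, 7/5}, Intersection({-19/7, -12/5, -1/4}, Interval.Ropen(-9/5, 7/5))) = {-7/2, -19/7, -12/5, -1/4, 8/23, 6/11, 7/5}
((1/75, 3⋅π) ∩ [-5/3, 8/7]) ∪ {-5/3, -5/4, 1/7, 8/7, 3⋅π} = {-5/3, -5/4, 3⋅π} ∪ (1/75, 8/7]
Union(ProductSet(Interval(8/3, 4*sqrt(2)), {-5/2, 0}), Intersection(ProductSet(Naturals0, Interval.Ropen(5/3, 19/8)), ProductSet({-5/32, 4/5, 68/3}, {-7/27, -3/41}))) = ProductSet(Interval(8/3, 4*sqrt(2)), {-5/2, 0})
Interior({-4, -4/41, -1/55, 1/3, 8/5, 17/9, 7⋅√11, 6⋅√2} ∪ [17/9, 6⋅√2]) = (17/9, 6⋅√2)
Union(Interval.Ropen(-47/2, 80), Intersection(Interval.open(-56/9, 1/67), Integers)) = Union(Interval.Ropen(-47/2, 80), Range(-6, 1, 1))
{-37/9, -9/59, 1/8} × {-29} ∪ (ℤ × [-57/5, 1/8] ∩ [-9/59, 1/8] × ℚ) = ({-37/9, -9/59, 1/8} × {-29}) ∪ ({0} × (ℚ ∩ [-57/5, 1/8]))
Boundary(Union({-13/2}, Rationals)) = Reals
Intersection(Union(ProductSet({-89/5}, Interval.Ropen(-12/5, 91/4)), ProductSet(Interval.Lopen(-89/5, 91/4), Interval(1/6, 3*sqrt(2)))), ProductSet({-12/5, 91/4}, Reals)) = ProductSet({-12/5, 91/4}, Interval(1/6, 3*sqrt(2)))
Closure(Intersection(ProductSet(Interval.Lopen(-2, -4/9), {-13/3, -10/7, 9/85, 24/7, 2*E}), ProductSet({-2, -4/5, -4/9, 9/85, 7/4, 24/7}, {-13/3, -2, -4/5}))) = ProductSet({-4/5, -4/9}, {-13/3})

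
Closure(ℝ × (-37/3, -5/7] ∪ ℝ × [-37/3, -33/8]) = ℝ × [-37/3, -5/7]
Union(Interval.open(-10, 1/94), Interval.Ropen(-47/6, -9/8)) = Interval.open(-10, 1/94)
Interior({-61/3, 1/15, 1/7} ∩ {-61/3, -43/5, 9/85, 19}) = ∅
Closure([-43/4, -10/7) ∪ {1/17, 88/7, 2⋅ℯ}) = [-43/4, -10/7] ∪ {1/17, 88/7, 2⋅ℯ}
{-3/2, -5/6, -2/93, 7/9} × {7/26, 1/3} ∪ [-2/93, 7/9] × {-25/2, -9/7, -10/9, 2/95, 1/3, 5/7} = ({-3/2, -5/6, -2/93, 7/9} × {7/26, 1/3}) ∪ ([-2/93, 7/9] × {-25/2, -9/7, -10/9, 2/95, 1/3, 5/7})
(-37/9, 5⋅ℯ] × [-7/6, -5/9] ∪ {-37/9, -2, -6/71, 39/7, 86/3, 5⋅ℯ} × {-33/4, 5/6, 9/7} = ((-37/9, 5⋅ℯ] × [-7/6, -5/9]) ∪ ({-37/9, -2, -6/71, 39/7, 86/3, 5⋅ℯ} × {-33/4, 5/6, 9/7})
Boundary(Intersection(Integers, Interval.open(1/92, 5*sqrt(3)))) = Range(1, 9, 1)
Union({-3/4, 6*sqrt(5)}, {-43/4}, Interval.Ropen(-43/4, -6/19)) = Union({6*sqrt(5)}, Interval.Ropen(-43/4, -6/19))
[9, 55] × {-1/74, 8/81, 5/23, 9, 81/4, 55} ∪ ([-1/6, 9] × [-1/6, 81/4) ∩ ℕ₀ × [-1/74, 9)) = ({0, 1, …, 9} × [-1/74, 9)) ∪ ([9, 55] × {-1/74, 8/81, 5/23, 9, 81/4, 55})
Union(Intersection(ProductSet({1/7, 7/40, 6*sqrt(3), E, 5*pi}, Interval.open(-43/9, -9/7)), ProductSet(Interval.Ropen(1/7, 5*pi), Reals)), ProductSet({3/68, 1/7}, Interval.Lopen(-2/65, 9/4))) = Union(ProductSet({3/68, 1/7}, Interval.Lopen(-2/65, 9/4)), ProductSet({1/7, 7/40, 6*sqrt(3), E}, Interval.open(-43/9, -9/7)))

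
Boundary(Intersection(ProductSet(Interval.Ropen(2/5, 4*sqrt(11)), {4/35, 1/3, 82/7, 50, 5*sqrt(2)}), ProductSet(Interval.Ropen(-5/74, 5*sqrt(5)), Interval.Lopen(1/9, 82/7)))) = ProductSet(Interval(2/5, 5*sqrt(5)), {4/35, 1/3, 82/7, 5*sqrt(2)})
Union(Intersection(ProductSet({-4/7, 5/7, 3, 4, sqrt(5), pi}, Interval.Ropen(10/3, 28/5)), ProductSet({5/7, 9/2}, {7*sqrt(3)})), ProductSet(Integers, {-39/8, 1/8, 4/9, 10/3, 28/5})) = ProductSet(Integers, {-39/8, 1/8, 4/9, 10/3, 28/5})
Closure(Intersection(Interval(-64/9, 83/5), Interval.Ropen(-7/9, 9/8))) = Interval(-7/9, 9/8)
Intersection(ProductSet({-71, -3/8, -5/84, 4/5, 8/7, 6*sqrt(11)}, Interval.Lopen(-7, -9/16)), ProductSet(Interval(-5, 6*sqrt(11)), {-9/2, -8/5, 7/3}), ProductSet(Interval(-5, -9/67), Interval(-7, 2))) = ProductSet({-3/8}, {-9/2, -8/5})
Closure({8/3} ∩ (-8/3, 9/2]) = {8/3}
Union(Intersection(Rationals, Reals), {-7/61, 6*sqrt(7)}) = Union({6*sqrt(7)}, Rationals)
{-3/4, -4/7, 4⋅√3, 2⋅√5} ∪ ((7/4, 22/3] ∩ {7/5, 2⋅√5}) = {-3/4, -4/7, 4⋅√3, 2⋅√5}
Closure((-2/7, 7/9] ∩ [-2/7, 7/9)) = [-2/7, 7/9]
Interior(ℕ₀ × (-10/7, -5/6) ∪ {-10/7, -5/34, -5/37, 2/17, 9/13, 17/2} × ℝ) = ∅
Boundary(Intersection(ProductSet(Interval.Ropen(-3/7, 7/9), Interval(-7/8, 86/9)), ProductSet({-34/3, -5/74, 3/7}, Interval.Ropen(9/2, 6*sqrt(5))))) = ProductSet({-5/74, 3/7}, Interval(9/2, 86/9))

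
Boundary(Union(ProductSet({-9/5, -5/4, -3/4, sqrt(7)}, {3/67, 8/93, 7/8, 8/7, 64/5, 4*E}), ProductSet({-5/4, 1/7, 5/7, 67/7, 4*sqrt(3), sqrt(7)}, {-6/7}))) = Union(ProductSet({-9/5, -5/4, -3/4, sqrt(7)}, {3/67, 8/93, 7/8, 8/7, 64/5, 4*E}), ProductSet({-5/4, 1/7, 5/7, 67/7, 4*sqrt(3), sqrt(7)}, {-6/7}))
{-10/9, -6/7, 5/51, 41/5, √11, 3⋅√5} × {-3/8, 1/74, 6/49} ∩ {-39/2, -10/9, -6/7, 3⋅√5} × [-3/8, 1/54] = {-10/9, -6/7, 3⋅√5} × {-3/8, 1/74}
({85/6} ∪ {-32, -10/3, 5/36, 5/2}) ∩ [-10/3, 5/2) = {-10/3, 5/36}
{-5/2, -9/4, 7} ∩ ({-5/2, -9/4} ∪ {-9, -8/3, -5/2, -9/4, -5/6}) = {-5/2, -9/4}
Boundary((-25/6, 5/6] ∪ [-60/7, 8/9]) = {-60/7, 8/9}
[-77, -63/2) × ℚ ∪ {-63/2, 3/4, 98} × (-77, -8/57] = ([-77, -63/2) × ℚ) ∪ ({-63/2, 3/4, 98} × (-77, -8/57])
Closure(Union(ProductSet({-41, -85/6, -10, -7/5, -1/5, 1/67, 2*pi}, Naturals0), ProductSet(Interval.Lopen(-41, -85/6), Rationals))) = Union(ProductSet({-41, -85/6, -10, -7/5, -1/5, 1/67, 2*pi}, Naturals0), ProductSet(Interval(-41, -85/6), Reals))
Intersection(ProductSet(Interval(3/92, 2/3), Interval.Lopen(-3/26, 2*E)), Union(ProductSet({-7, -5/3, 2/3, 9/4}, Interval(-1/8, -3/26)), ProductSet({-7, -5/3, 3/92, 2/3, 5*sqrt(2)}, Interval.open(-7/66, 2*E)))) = ProductSet({3/92, 2/3}, Interval.open(-7/66, 2*E))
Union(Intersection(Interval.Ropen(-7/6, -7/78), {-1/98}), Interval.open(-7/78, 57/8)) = Interval.open(-7/78, 57/8)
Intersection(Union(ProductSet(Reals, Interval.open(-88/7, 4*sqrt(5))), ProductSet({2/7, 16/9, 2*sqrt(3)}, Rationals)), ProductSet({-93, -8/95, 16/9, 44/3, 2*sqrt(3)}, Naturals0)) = Union(ProductSet({16/9, 2*sqrt(3)}, Naturals0), ProductSet({-93, -8/95, 16/9, 44/3, 2*sqrt(3)}, Range(0, 9, 1)))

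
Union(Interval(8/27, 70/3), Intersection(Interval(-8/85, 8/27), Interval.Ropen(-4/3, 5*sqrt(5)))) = Interval(-8/85, 70/3)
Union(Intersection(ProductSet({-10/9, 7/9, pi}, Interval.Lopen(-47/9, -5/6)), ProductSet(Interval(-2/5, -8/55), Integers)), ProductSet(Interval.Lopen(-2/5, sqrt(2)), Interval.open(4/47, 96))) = ProductSet(Interval.Lopen(-2/5, sqrt(2)), Interval.open(4/47, 96))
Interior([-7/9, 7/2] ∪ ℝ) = (-∞, ∞)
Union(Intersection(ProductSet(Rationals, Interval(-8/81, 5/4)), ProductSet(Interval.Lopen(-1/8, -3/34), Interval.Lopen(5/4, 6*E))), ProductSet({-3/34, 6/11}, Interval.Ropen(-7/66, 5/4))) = ProductSet({-3/34, 6/11}, Interval.Ropen(-7/66, 5/4))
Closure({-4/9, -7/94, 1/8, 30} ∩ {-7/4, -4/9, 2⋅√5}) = {-4/9}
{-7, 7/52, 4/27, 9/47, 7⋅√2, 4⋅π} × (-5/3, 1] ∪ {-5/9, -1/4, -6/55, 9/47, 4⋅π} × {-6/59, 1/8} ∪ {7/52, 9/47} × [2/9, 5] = ({7/52, 9/47} × [2/9, 5]) ∪ ({-5/9, -1/4, -6/55, 9/47, 4⋅π} × {-6/59, 1/8}) ∪ ({-7, 7/52, 4/27, 9/47, 7⋅√2, 4⋅π} × (-5/3, 1])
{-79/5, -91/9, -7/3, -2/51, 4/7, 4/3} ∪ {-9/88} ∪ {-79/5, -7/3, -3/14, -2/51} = {-79/5, -91/9, -7/3, -3/14, -9/88, -2/51, 4/7, 4/3}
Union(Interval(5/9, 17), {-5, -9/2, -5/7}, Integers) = Union({-9/2, -5/7}, Integers, Interval(5/9, 17))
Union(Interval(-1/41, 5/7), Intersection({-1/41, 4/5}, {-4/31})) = Interval(-1/41, 5/7)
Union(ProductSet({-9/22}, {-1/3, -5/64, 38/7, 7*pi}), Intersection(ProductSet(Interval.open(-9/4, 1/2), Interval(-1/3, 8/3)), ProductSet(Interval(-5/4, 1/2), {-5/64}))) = Union(ProductSet({-9/22}, {-1/3, -5/64, 38/7, 7*pi}), ProductSet(Interval.Ropen(-5/4, 1/2), {-5/64}))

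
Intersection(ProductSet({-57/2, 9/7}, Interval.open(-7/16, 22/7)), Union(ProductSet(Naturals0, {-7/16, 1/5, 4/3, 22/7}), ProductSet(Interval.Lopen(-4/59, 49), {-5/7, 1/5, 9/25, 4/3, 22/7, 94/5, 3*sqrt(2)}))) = ProductSet({9/7}, {1/5, 9/25, 4/3})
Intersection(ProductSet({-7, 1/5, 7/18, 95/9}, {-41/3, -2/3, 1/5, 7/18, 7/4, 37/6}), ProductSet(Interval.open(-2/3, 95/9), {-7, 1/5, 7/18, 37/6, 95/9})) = ProductSet({1/5, 7/18}, {1/5, 7/18, 37/6})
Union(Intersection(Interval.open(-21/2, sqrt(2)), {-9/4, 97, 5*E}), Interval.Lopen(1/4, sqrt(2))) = Union({-9/4}, Interval.Lopen(1/4, sqrt(2)))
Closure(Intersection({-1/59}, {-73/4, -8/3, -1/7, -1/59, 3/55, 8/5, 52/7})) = {-1/59}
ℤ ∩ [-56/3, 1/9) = {-18, -17, …, 0}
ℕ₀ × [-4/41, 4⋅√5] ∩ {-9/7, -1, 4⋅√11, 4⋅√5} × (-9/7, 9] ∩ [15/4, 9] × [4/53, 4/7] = ∅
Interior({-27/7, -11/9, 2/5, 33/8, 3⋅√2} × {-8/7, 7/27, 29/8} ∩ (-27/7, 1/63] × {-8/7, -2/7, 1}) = ∅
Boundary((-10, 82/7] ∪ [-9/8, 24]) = {-10, 24}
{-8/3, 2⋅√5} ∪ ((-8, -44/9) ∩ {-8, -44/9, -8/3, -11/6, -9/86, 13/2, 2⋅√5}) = {-8/3, 2⋅√5}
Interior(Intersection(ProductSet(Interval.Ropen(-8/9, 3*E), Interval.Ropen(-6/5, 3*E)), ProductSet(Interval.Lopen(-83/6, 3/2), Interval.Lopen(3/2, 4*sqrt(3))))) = ProductSet(Interval.open(-8/9, 3/2), Interval.open(3/2, 4*sqrt(3)))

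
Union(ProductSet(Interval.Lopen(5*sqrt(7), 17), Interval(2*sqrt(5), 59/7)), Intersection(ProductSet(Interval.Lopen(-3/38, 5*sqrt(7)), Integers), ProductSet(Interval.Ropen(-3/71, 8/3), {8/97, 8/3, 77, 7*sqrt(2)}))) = Union(ProductSet(Interval.Ropen(-3/71, 8/3), {77}), ProductSet(Interval.Lopen(5*sqrt(7), 17), Interval(2*sqrt(5), 59/7)))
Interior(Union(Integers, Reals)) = Reals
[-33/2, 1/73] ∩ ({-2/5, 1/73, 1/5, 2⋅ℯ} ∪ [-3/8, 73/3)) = {-2/5} ∪ [-3/8, 1/73]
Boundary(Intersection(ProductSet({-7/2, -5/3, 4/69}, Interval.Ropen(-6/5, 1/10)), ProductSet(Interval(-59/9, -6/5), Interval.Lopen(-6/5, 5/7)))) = ProductSet({-7/2, -5/3}, Interval(-6/5, 1/10))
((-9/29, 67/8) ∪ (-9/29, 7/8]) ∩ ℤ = {0, 1, …, 8}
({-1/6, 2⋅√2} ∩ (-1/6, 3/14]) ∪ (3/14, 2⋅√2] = (3/14, 2⋅√2]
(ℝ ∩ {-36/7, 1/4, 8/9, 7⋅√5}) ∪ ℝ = ℝ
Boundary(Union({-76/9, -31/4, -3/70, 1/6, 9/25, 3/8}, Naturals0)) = Union({-76/9, -31/4, -3/70, 1/6, 9/25, 3/8}, Naturals0)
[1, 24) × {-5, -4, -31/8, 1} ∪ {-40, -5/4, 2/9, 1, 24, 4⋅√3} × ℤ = ([1, 24) × {-5, -4, -31/8, 1}) ∪ ({-40, -5/4, 2/9, 1, 24, 4⋅√3} × ℤ)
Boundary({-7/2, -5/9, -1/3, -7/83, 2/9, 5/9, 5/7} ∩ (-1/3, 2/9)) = {-7/83}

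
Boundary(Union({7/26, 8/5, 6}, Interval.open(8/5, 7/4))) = {7/26, 8/5, 7/4, 6}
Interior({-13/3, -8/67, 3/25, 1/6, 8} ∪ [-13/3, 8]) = (-13/3, 8)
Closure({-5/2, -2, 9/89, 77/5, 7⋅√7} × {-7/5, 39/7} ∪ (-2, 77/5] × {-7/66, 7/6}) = ([-2, 77/5] × {-7/66, 7/6}) ∪ ({-5/2, -2, 9/89, 77/5, 7⋅√7} × {-7/5, 39/7})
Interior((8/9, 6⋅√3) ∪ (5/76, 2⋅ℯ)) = (5/76, 6⋅√3)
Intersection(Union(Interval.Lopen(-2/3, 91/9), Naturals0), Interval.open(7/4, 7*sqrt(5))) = Union(Interval.Lopen(7/4, 91/9), Range(2, 16, 1))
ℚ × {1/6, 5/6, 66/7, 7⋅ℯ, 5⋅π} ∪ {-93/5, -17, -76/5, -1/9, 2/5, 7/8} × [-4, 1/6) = (ℚ × {1/6, 5/6, 66/7, 7⋅ℯ, 5⋅π}) ∪ ({-93/5, -17, -76/5, -1/9, 2/5, 7/8} × [-4, 1/6))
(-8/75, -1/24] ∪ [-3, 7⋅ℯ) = [-3, 7⋅ℯ)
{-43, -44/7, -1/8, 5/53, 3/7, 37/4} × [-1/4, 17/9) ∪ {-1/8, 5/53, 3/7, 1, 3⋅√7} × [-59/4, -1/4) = ({-43, -44/7, -1/8, 5/53, 3/7, 37/4} × [-1/4, 17/9)) ∪ ({-1/8, 5/53, 3/7, 1, 3⋅√7} × [-59/4, -1/4))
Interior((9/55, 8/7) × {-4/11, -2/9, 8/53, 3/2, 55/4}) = ∅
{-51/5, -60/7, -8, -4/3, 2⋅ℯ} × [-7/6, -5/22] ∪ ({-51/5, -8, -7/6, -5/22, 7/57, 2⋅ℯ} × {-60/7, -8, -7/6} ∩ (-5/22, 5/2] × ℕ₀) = {-51/5, -60/7, -8, -4/3, 2⋅ℯ} × [-7/6, -5/22]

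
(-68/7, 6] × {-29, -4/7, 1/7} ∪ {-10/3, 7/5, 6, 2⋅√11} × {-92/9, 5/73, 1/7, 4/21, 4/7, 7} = ((-68/7, 6] × {-29, -4/7, 1/7}) ∪ ({-10/3, 7/5, 6, 2⋅√11} × {-92/9, 5/73, 1/7, 4/21, 4/7, 7})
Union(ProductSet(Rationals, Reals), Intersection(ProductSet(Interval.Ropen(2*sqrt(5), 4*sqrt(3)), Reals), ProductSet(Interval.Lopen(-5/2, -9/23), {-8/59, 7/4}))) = ProductSet(Rationals, Reals)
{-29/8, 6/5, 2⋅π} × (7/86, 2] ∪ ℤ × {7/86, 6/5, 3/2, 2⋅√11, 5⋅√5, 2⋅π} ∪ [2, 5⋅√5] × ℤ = ([2, 5⋅√5] × ℤ) ∪ ({-29/8, 6/5, 2⋅π} × (7/86, 2]) ∪ (ℤ × {7/86, 6/5, 3/2, 2⋅√11, 5⋅√5, 2⋅π})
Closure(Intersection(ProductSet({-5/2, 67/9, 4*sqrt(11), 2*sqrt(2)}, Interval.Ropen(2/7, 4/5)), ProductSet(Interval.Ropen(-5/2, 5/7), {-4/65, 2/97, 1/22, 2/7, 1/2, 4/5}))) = ProductSet({-5/2}, {2/7, 1/2})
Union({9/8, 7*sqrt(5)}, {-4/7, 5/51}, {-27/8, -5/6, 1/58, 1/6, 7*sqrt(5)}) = {-27/8, -5/6, -4/7, 1/58, 5/51, 1/6, 9/8, 7*sqrt(5)}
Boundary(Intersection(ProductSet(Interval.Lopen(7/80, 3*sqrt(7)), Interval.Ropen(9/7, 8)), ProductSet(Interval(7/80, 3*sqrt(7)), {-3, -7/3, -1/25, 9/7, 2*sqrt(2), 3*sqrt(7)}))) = ProductSet(Interval(7/80, 3*sqrt(7)), {9/7, 2*sqrt(2), 3*sqrt(7)})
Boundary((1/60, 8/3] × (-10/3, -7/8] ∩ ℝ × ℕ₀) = ∅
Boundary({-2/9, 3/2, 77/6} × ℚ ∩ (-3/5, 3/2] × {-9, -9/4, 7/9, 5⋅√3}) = {-2/9, 3/2} × {-9, -9/4, 7/9}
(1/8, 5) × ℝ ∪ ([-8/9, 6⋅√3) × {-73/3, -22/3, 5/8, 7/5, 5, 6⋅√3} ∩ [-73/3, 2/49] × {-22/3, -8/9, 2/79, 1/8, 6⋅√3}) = ((1/8, 5) × ℝ) ∪ ([-8/9, 2/49] × {-22/3, 6⋅√3})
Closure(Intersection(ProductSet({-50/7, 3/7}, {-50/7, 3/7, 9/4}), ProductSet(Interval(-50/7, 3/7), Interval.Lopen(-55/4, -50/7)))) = ProductSet({-50/7, 3/7}, {-50/7})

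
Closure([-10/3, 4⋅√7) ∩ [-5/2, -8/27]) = [-5/2, -8/27]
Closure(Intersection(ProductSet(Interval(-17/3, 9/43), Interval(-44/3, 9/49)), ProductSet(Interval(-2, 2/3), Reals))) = ProductSet(Interval(-2, 9/43), Interval(-44/3, 9/49))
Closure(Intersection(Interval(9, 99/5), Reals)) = Interval(9, 99/5)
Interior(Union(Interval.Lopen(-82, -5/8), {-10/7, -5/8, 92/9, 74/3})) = Interval.open(-82, -5/8)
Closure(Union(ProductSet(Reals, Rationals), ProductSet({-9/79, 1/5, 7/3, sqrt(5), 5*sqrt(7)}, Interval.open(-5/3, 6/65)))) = ProductSet(Reals, Reals)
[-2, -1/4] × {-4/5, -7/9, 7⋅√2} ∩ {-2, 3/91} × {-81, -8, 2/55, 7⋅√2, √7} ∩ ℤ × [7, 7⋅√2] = {-2} × {7⋅√2}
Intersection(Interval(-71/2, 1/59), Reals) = Interval(-71/2, 1/59)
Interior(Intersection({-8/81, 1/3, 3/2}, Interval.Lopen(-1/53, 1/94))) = EmptySet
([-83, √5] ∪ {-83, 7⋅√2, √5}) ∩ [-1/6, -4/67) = [-1/6, -4/67)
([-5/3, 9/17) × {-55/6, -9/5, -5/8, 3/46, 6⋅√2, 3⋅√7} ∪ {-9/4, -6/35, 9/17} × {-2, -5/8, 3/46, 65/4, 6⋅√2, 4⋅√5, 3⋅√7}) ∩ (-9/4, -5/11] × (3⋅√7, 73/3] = [-5/3, -5/11] × {6⋅√2}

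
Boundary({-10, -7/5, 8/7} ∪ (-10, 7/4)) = {-10, 7/4}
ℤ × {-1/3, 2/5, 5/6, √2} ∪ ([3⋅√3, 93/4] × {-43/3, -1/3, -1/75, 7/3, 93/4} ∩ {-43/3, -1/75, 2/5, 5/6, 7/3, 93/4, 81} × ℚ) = ({93/4} × {-43/3, -1/3, -1/75, 7/3, 93/4}) ∪ (ℤ × {-1/3, 2/5, 5/6, √2})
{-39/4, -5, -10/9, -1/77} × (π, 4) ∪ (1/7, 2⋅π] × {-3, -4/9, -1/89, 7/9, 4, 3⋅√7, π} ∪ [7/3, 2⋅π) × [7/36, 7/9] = ({-39/4, -5, -10/9, -1/77} × (π, 4)) ∪ ([7/3, 2⋅π) × [7/36, 7/9]) ∪ ((1/7, 2⋅π] × {-3, -4/9, -1/89, 7/9, 4, 3⋅√7, π})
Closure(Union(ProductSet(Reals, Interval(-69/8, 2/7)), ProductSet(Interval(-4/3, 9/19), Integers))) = Union(ProductSet(Interval(-4/3, 9/19), Integers), ProductSet(Reals, Interval(-69/8, 2/7)))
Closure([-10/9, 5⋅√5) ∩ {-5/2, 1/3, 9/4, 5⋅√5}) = {1/3, 9/4}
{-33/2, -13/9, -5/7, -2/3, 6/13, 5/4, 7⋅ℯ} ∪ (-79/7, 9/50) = {-33/2, 6/13, 5/4, 7⋅ℯ} ∪ (-79/7, 9/50)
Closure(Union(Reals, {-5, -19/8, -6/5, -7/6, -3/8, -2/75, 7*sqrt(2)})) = Reals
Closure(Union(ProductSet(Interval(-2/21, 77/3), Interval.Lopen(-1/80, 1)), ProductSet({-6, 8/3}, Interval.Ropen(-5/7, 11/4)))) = Union(ProductSet({-6, 8/3}, Interval(-5/7, 11/4)), ProductSet(Interval(-2/21, 77/3), Interval(-1/80, 1)))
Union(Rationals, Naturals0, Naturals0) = Rationals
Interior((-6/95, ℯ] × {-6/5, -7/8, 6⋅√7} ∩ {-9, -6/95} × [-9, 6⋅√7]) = ∅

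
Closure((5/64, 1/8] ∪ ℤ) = ℤ ∪ [5/64, 1/8]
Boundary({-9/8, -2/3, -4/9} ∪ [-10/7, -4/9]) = {-10/7, -4/9}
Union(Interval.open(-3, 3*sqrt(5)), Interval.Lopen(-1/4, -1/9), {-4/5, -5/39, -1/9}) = Interval.open(-3, 3*sqrt(5))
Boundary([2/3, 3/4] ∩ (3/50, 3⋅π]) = {2/3, 3/4}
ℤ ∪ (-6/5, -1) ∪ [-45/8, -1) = ℤ ∪ [-45/8, -1]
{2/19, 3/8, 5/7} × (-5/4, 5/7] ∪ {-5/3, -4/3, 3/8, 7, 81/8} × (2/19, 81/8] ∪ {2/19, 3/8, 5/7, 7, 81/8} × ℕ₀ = ({2/19, 3/8, 5/7, 7, 81/8} × ℕ₀) ∪ ({2/19, 3/8, 5/7} × (-5/4, 5/7]) ∪ ({-5/3, -4/3, 3/8, 7, 81/8} × (2/19, 81/8])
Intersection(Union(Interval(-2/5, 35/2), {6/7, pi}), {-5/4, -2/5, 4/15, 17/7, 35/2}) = {-2/5, 4/15, 17/7, 35/2}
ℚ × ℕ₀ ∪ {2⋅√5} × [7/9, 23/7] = (ℚ × ℕ₀) ∪ ({2⋅√5} × [7/9, 23/7])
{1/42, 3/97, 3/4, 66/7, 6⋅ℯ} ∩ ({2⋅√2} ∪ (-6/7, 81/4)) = {1/42, 3/97, 3/4, 66/7, 6⋅ℯ}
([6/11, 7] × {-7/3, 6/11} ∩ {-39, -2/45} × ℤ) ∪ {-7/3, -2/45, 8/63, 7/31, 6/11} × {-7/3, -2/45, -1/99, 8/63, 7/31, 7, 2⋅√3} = {-7/3, -2/45, 8/63, 7/31, 6/11} × {-7/3, -2/45, -1/99, 8/63, 7/31, 7, 2⋅√3}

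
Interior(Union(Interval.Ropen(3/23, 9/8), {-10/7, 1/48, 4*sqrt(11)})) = Interval.open(3/23, 9/8)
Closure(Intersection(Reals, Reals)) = Reals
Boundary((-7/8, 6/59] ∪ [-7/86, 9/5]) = {-7/8, 9/5}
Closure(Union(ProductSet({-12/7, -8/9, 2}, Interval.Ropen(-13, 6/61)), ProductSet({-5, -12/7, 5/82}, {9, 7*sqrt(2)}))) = Union(ProductSet({-5, -12/7, 5/82}, {9, 7*sqrt(2)}), ProductSet({-12/7, -8/9, 2}, Interval(-13, 6/61)))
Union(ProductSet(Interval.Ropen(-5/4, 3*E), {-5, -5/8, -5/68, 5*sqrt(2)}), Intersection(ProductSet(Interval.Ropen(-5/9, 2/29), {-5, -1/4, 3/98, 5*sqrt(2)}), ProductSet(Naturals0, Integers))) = ProductSet(Interval.Ropen(-5/4, 3*E), {-5, -5/8, -5/68, 5*sqrt(2)})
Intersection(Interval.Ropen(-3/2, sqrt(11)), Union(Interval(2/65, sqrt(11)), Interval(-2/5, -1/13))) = Union(Interval(-2/5, -1/13), Interval.Ropen(2/65, sqrt(11)))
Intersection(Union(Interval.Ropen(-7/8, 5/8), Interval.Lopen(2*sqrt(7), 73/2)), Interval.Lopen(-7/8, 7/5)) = Interval.open(-7/8, 5/8)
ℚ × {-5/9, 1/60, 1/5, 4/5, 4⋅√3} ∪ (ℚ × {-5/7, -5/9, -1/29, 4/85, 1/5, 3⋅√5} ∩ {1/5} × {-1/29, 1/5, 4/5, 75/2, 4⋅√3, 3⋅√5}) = ({1/5} × {-1/29, 1/5, 3⋅√5}) ∪ (ℚ × {-5/9, 1/60, 1/5, 4/5, 4⋅√3})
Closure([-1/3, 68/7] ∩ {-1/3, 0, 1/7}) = {-1/3, 0, 1/7}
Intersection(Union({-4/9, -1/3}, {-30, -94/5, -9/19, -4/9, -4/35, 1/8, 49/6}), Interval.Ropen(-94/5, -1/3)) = {-94/5, -9/19, -4/9}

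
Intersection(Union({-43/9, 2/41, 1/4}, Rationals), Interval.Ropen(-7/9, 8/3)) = Intersection(Interval.Ropen(-7/9, 8/3), Rationals)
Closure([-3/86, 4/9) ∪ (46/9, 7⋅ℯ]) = [-3/86, 4/9] ∪ [46/9, 7⋅ℯ]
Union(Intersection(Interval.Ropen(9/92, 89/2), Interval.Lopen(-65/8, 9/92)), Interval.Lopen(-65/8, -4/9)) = Union({9/92}, Interval.Lopen(-65/8, -4/9))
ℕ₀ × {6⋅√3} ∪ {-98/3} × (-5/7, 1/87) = ({-98/3} × (-5/7, 1/87)) ∪ (ℕ₀ × {6⋅√3})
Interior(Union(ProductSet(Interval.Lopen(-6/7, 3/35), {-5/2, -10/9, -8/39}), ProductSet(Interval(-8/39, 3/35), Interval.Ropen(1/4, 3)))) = ProductSet(Interval.open(-8/39, 3/35), Interval.open(1/4, 3))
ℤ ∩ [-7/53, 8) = {0, 1, …, 7}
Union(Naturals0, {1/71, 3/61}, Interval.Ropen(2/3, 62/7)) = Union({1/71, 3/61}, Interval.Ropen(2/3, 62/7), Naturals0)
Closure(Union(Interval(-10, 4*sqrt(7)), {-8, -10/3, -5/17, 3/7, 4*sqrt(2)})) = Interval(-10, 4*sqrt(7))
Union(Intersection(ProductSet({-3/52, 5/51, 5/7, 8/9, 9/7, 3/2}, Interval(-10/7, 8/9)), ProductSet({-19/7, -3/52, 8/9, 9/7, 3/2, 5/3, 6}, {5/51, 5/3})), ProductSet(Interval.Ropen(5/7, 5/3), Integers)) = Union(ProductSet({-3/52, 8/9, 9/7, 3/2}, {5/51}), ProductSet(Interval.Ropen(5/7, 5/3), Integers))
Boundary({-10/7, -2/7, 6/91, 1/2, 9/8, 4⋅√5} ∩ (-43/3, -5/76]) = {-10/7, -2/7}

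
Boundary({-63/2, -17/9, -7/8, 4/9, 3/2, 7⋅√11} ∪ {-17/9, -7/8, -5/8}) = {-63/2, -17/9, -7/8, -5/8, 4/9, 3/2, 7⋅√11}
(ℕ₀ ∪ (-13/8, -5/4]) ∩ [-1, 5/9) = {0}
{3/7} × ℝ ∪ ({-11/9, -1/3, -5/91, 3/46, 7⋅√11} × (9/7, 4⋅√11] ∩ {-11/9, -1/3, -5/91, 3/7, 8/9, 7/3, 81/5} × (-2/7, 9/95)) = {3/7} × ℝ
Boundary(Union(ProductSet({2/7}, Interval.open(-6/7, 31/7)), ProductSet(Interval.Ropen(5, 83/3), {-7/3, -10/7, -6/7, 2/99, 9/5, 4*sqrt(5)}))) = Union(ProductSet({2/7}, Interval(-6/7, 31/7)), ProductSet(Interval(5, 83/3), {-7/3, -10/7, -6/7, 2/99, 9/5, 4*sqrt(5)}))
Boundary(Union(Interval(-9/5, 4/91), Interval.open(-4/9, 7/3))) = {-9/5, 7/3}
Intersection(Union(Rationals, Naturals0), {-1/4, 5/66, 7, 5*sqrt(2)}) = {-1/4, 5/66, 7}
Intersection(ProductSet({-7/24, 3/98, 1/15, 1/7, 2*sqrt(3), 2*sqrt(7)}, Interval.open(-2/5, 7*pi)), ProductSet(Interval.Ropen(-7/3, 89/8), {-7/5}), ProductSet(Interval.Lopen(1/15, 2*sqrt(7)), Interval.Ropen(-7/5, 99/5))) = EmptySet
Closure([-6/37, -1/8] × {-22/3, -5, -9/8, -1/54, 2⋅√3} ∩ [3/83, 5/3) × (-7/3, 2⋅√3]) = ∅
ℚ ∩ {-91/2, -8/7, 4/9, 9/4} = {-91/2, -8/7, 4/9, 9/4}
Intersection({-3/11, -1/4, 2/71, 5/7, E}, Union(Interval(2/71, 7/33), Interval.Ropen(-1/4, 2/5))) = {-1/4, 2/71}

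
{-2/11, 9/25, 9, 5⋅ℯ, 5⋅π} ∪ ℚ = ℚ ∪ {5⋅ℯ, 5⋅π}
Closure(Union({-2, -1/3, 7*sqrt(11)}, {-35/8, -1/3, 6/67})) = {-35/8, -2, -1/3, 6/67, 7*sqrt(11)}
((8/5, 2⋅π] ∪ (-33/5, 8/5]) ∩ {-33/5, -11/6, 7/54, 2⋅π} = {-11/6, 7/54, 2⋅π}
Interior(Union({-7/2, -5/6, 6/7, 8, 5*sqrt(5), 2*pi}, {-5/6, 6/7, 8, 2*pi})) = EmptySet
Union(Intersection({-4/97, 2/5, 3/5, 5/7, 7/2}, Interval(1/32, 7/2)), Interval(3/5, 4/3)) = Union({2/5, 7/2}, Interval(3/5, 4/3))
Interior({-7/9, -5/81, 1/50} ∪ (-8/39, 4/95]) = (-8/39, 4/95)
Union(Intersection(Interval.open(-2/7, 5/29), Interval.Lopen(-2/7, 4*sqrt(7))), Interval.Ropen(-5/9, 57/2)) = Interval.Ropen(-5/9, 57/2)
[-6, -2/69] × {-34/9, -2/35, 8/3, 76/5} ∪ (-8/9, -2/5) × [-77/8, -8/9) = ([-6, -2/69] × {-34/9, -2/35, 8/3, 76/5}) ∪ ((-8/9, -2/5) × [-77/8, -8/9))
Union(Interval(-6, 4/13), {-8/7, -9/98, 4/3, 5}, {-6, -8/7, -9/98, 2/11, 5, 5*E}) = Union({4/3, 5, 5*E}, Interval(-6, 4/13))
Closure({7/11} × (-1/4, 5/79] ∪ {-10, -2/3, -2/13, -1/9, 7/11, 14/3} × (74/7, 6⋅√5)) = ({7/11} × [-1/4, 5/79]) ∪ ({-10, -2/3, -2/13, -1/9, 7/11, 14/3} × [74/7, 6⋅√5])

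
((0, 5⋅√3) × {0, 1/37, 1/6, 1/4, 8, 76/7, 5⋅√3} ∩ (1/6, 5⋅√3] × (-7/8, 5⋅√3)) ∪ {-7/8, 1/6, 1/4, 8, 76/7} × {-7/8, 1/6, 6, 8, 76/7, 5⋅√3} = ((1/6, 5⋅√3) × {0, 1/37, 1/6, 1/4, 8}) ∪ ({-7/8, 1/6, 1/4, 8, 76/7} × {-7/8, 1/6, 6, 8, 76/7, 5⋅√3})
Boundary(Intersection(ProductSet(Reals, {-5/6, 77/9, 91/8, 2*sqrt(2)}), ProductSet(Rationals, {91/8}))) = ProductSet(Reals, {91/8})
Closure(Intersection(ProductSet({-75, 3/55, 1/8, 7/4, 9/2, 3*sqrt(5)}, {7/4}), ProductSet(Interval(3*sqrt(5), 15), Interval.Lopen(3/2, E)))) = ProductSet({3*sqrt(5)}, {7/4})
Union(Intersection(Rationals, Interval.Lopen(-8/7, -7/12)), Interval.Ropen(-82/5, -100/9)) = Union(Intersection(Interval.Lopen(-8/7, -7/12), Rationals), Interval.Ropen(-82/5, -100/9))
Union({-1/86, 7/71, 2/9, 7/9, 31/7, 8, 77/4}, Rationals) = Rationals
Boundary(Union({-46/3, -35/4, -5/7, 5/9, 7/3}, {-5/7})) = {-46/3, -35/4, -5/7, 5/9, 7/3}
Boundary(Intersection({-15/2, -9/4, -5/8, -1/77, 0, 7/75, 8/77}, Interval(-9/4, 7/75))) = {-9/4, -5/8, -1/77, 0, 7/75}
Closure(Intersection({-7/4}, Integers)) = EmptySet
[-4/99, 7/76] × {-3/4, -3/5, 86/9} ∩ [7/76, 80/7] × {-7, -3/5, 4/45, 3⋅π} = {7/76} × {-3/5}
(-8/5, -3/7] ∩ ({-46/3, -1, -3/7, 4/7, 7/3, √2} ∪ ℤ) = {-1} ∪ {-3/7}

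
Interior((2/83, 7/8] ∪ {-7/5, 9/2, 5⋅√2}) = (2/83, 7/8)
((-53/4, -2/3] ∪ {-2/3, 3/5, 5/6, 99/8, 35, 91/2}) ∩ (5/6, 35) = {99/8}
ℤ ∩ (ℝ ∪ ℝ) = ℤ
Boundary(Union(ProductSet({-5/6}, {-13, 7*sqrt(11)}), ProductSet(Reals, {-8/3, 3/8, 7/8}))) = Union(ProductSet({-5/6}, {-13, 7*sqrt(11)}), ProductSet(Reals, {-8/3, 3/8, 7/8}))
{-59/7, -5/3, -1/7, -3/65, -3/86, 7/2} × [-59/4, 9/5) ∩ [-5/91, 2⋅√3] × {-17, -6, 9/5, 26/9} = {-3/65, -3/86} × {-6}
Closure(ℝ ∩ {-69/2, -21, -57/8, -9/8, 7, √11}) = {-69/2, -21, -57/8, -9/8, 7, √11}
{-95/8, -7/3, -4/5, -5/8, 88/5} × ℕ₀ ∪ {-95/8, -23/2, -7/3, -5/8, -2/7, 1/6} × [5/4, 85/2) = ({-95/8, -7/3, -4/5, -5/8, 88/5} × ℕ₀) ∪ ({-95/8, -23/2, -7/3, -5/8, -2/7, 1/6} × [5/4, 85/2))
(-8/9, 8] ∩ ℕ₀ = {0, 1, …, 8}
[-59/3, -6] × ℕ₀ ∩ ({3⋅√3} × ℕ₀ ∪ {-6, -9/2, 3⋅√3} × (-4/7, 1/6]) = {-6} × {0}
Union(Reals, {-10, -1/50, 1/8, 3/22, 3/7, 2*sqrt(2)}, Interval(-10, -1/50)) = Interval(-oo, oo)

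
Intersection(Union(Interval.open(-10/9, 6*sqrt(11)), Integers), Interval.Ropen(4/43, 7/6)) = Union(Interval.Ropen(4/43, 7/6), Range(1, 2, 1))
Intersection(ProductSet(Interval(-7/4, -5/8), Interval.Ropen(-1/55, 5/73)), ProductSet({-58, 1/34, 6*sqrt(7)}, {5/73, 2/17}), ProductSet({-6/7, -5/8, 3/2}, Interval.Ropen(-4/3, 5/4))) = EmptySet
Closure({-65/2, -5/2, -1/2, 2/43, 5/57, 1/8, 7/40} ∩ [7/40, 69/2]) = {7/40}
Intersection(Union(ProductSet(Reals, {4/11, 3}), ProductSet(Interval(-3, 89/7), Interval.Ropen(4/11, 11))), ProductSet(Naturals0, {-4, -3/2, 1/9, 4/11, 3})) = ProductSet(Naturals0, {4/11, 3})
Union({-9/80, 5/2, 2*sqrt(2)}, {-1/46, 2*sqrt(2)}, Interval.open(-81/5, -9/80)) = Union({-1/46, 5/2, 2*sqrt(2)}, Interval.Lopen(-81/5, -9/80))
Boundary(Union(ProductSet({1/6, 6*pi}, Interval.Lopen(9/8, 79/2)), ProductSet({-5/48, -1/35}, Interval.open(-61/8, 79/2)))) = Union(ProductSet({-5/48, -1/35}, Interval(-61/8, 79/2)), ProductSet({1/6, 6*pi}, Interval(9/8, 79/2)))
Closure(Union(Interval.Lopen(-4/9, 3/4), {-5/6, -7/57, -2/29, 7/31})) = Union({-5/6}, Interval(-4/9, 3/4))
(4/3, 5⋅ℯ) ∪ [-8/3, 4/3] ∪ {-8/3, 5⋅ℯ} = [-8/3, 5⋅ℯ]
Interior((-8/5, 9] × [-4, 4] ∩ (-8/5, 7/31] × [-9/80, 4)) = (-8/5, 7/31) × (-9/80, 4)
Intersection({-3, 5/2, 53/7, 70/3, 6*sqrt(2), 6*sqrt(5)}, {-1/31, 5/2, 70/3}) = {5/2, 70/3}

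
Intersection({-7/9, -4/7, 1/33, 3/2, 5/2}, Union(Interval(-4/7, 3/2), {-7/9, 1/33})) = {-7/9, -4/7, 1/33, 3/2}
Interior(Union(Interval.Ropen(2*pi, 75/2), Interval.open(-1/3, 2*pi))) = Interval.open(-1/3, 75/2)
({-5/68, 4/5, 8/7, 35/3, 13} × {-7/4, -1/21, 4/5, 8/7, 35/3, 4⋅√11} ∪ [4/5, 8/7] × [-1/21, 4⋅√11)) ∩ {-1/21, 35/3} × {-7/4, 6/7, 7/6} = {35/3} × {-7/4}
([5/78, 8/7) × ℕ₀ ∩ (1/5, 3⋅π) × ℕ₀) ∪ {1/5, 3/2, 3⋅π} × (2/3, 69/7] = ((1/5, 8/7) × ℕ₀) ∪ ({1/5, 3/2, 3⋅π} × (2/3, 69/7])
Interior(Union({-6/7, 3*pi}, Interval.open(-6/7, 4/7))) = Interval.open(-6/7, 4/7)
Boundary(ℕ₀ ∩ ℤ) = ℕ₀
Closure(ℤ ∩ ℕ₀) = ℕ₀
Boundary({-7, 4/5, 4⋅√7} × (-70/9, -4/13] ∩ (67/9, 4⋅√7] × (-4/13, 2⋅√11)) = ∅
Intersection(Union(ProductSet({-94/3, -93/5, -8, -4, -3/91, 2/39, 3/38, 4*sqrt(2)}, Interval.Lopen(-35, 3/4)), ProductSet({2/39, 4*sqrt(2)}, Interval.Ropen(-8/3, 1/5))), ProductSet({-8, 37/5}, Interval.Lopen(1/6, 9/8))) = ProductSet({-8}, Interval.Lopen(1/6, 3/4))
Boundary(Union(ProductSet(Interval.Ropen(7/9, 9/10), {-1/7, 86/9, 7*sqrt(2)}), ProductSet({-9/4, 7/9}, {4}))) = Union(ProductSet({-9/4, 7/9}, {4}), ProductSet(Interval(7/9, 9/10), {-1/7, 86/9, 7*sqrt(2)}))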